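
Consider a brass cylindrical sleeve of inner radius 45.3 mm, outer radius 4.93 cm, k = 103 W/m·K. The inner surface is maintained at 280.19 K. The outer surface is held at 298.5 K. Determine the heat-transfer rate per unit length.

Q' = 140 kW/m

Q' = 2πk·ΔT/ln(r₂/r₁) = 2π × 103 × 18.31 / ln(0.0493/0.0453) = 1.40×10^5 W/m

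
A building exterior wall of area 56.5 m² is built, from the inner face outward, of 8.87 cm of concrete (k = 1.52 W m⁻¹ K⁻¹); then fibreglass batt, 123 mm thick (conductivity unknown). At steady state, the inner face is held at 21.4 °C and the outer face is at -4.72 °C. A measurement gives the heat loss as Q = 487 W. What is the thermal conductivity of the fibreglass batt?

k = 0.0414 W/m·K

ΣR = ΔT/Q = |21.4 − -4.72|/487 = 0.05363 K/W
Known resistances:
  R_concrete = L/(kA) = 0.0887/(1.52·56.5) = 0.001033 K/W
R_fibreglass batt = ΣR − ΣR_known = 0.05363 − 0.001033 = 0.05260 K/W
L/(kA) = 0.05260 ⇒ k = 0.123/(0.05260·56.5) = 0.0414 W/m·K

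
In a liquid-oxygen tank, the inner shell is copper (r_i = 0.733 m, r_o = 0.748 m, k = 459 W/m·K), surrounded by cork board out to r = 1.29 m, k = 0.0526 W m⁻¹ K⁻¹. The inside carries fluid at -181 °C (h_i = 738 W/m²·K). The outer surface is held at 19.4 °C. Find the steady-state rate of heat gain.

Q = 236 W

Treat each layer as a resistance in series:
  R_conv,in = 1/(4πr²h) = 1/(4π·0.733²·738) = 2.007×10^-4 K/W
  R_copper = (1/0.733 − 1/0.748)/(4πk) = 0.02736/(4π·459) = 4.743×10^-6 K/W
  R_cork board = (1/0.748 − 1/1.29)/(4πk) = 0.5617/(4π·0.0526) = 0.8498 K/W
ΣR = 2.007×10^-4 + 4.743×10^-6 + 0.8498 = 0.8500 K/W
Q = ΔT/ΣR = (-181 °C − 19.4 °C)/0.8500 = -236 W
(Negative Q ⇒ heat flows inward; heat gain = 236 W.)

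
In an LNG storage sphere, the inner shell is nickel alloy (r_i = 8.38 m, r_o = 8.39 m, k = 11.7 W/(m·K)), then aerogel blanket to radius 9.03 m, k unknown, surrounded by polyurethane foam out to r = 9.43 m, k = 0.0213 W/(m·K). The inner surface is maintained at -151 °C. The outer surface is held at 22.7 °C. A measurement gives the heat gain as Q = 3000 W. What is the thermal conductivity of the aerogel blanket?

k = 0.0167 W/m·K

ΣR = ΔT/Q = |-151 − 22.7|/3000 = 0.05790 K/W
Known resistances:
  R_nickel alloy = (1/8.38 − 1/8.39)/(4πk) = 1.422×10^-4/(4π·11.7) = 9.674×10^-7 K/W
  R_polyurethane foam = (1/9.03 − 1/9.43)/(4πk) = 0.004697/(4π·0.0213) = 0.01755 K/W
R_aerogel blanket = ΣR − ΣR_known = 0.05790 − 0.01755 = 0.04035 K/W
(1/r₁−1/r₂)/(4πk) = 0.04035 ⇒ k = 0.008448/(4π·0.04035) = 0.0167 W/m·K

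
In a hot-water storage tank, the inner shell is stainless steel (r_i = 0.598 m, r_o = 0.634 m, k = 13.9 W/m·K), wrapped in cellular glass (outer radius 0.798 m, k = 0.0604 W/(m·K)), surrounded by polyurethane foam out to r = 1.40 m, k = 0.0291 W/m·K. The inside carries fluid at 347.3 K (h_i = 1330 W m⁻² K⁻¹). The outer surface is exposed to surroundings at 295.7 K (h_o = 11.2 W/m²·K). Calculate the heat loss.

Resistance network (inner→outer):
  R_conv,in = 1/(4πr²h) = 1/(4π·0.598²·1330) = 1.673×10^-4 K/W
  R_stainless steel = (1/0.598 − 1/0.634)/(4πk) = 0.09495/(4π·13.9) = 5.436×10^-4 K/W
  R_cellular glass = (1/0.634 − 1/0.798)/(4πk) = 0.3242/(4π·0.0604) = 0.4271 K/W
  R_polyurethane foam = (1/0.798 − 1/1.40)/(4πk) = 0.5388/(4π·0.0291) = 1.474 K/W
  R_conv,out = 1/(4πr²h) = 1/(4π·1.40²·11.2) = 0.003625 K/W
ΣR = 1.673×10^-4 + 5.436×10^-4 + 0.4271 + 1.474 + 0.003625 = 1.905 K/W
Q = ΔT/ΣR = (347.3 K − 295.7 K)/1.905 = 27.1 W

Q = 27.1 W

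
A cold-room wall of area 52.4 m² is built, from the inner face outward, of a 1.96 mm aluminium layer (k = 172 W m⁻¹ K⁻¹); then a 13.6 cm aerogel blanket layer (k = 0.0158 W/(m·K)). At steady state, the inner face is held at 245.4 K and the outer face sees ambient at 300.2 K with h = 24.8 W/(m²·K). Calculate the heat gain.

Resistance network (inner→outer):
  R_aluminium = L/(kA) = 0.00196/(172·52.4) = 2.175×10^-7 K/W
  R_aerogel blanket = L/(kA) = 0.136/(0.0158·52.4) = 0.1643 K/W
  R_conv,out = 1/(hA) = 1/(24.8·52.4) = 7.695×10^-4 K/W
ΣR = 2.175×10^-7 + 0.1643 + 7.695×10^-4 = 0.1651 K/W
Q = ΔT/ΣR = (245.4 K − 300.2 K)/0.1651 = -332 W
(Negative Q ⇒ heat flows inward; heat gain = 332 W.)

Q = 332 W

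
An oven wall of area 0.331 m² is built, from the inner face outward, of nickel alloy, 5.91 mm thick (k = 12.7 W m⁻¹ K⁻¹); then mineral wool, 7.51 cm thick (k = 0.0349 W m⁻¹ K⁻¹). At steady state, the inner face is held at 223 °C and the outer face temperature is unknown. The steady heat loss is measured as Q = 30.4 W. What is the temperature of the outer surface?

Series resistances:
  R_nickel alloy = L/(kA) = 0.00591/(12.7·0.331) = 0.001406 K/W
  R_mineral wool = L/(kA) = 0.0751/(0.0349·0.331) = 6.501 K/W
ΣR = 6.503 K/W
ΔT = Q·ΣR = 30.4 × 6.503 = 197.7 K
Heat flows outward, so T_out = T_in − ΔT = 223 − 197.7 = 25.3 °C

T_out = 25.3 °C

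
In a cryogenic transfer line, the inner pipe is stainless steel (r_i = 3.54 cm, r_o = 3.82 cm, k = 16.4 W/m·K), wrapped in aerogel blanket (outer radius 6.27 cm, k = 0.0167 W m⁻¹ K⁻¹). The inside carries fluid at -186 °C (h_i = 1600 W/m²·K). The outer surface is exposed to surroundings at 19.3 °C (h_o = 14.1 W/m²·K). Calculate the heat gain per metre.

Q' = 41.8 W/m

Resistance network (inner→outer):
  R'_conv,in = 1/(2πr h) = 1/(2π·0.0354·1600) = 0.002810 m·K/W
  R'_stainless steel = ln(0.0382/0.0354)/(2πk) = 0.07612/(2π·16.4) = 7.387×10^-4 m·K/W
  R'_aerogel blanket = ln(0.0627/0.0382)/(2πk) = 0.4955/(2π·0.0167) = 4.722 m·K/W
  R'_conv,out = 1/(2πr h) = 1/(2π·0.0627·14.1) = 0.1800 m·K/W
ΣR = 0.002810 + 7.387×10^-4 + 4.722 + 0.1800 = 4.906 m·K/W
Q' = ΔT/ΣR = (-186 °C − 19.3 °C)/4.906 = -41.8 W/m
(Negative Q' ⇒ heat flows inward; heat gain = 41.8 W/m.)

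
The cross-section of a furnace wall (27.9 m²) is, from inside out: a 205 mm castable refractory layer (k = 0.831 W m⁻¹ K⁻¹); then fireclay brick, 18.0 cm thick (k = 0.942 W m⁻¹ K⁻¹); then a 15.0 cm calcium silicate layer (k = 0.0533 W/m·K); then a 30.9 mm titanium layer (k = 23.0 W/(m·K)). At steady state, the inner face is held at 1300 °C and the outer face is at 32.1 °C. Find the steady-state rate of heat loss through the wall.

Q = 10900 W

Treat each layer as a resistance in series:
  R_castable refractory = L/(kA) = 0.205/(0.831·27.9) = 0.008842 K/W
  R_fireclay brick = L/(kA) = 0.180/(0.942·27.9) = 0.006849 K/W
  R_calcium silicate = L/(kA) = 0.150/(0.0533·27.9) = 0.1009 K/W
  R_titanium = L/(kA) = 0.0309/(23.0·27.9) = 4.815×10^-5 K/W
ΣR = 0.008842 + 0.006849 + 0.1009 + 4.815×10^-5 = 0.1166 K/W
Q = ΔT/ΣR = (1300 °C − 32.1 °C)/0.1166 = 10900 W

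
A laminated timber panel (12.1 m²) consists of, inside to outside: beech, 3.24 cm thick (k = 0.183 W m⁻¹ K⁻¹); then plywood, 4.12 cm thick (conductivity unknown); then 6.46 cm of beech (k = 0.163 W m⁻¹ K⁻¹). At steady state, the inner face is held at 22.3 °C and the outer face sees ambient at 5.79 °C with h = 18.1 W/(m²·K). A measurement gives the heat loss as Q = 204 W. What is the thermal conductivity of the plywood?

ΣR = ΔT/Q = |22.3 − 5.79|/204 = 0.08093 K/W
Known resistances:
  R_beech = L/(kA) = 0.0324/(0.183·12.1) = 0.01463 K/W
  R_beech = L/(kA) = 0.0646/(0.163·12.1) = 0.03275 K/W
  R_conv,out = 1/(hA) = 1/(18.1·12.1) = 0.004566 K/W
R_plywood = ΣR − ΣR_known = 0.08093 − 0.05195 = 0.02898 K/W
L/(kA) = 0.02898 ⇒ k = 0.0412/(0.02898·12.1) = 0.117 W/m·K

k = 0.117 W/m·K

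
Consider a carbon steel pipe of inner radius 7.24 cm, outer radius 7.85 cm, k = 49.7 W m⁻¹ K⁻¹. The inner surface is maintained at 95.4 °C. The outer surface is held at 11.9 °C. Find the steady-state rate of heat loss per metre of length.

Q' = 2πk·ΔT/ln(r₂/r₁) = 2π × 49.7 × 83.5 / ln(0.0785/0.0724) = 3.22×10^5 W/m

Q' = 3.22×10^5 W/m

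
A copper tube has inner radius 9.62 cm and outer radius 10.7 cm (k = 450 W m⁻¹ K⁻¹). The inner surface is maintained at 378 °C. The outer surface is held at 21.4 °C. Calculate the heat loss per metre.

Q' = 9.48×10^6 W/m

Q' = 2πk·ΔT/ln(r₂/r₁) = 2π × 450 × 356.6 / ln(0.107/0.0962) = 9.48×10^6 W/m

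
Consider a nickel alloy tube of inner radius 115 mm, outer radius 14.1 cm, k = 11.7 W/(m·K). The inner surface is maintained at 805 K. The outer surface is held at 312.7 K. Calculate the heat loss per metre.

Q' = 178 kW/m

Q' = 2πk·ΔT/ln(r₂/r₁) = 2π × 11.7 × 492.3 / ln(0.141/0.115) = 1.78×10^5 W/m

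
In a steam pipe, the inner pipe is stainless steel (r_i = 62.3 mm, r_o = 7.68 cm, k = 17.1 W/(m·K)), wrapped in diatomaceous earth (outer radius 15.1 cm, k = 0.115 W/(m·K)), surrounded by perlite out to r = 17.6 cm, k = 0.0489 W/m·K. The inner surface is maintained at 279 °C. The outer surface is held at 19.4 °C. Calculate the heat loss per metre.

Q' = 181 W/m

Series thermal resistances, inner to outer:
  R'_stainless steel = ln(0.0768/0.0623)/(2πk) = 0.2092/(2π·17.1) = 0.001947 m·K/W
  R'_diatomaceous earth = ln(0.151/0.0768)/(2πk) = 0.6761/(2π·0.115) = 0.9357 m·K/W
  R'_perlite = ln(0.176/0.151)/(2πk) = 0.1532/(2π·0.0489) = 0.4986 m·K/W
ΣR = 0.001947 + 0.9357 + 0.4986 = 1.436 m·K/W
Q' = ΔT/ΣR = (279 °C − 19.4 °C)/1.436 = 181 W/m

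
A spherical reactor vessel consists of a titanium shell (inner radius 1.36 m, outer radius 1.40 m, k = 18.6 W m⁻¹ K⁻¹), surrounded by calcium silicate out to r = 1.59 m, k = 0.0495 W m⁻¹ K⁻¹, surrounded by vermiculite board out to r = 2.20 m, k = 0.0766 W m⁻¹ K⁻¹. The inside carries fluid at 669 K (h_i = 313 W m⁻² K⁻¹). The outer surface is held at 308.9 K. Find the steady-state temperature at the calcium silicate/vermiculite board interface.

T = 514 K

Series thermal resistances, inner to outer:
  R_conv,in = 1/(4πr²h) = 1/(4π·1.36²·313) = 1.375×10^-4 K/W
  R_titanium = (1/1.36 − 1/1.40)/(4πk) = 0.02101/(4π·18.6) = 8.988×10^-5 K/W
  R_calcium silicate = (1/1.40 − 1/1.59)/(4πk) = 0.08535/(4π·0.0495) = 0.1372 K/W
  R_vermiculite board = (1/1.59 − 1/2.20)/(4πk) = 0.1744/(4π·0.0766) = 0.1812 K/W
ΣR = 1.375×10^-4 + 8.988×10^-5 + 0.1372 + 0.1812 = 0.3186 K/W
Q = ΔT/ΣR = (669 K − 308.9 K)/0.3186 = 1130 W
From the inner boundary to the calcium silicate/vermiculite board interface, ΣR_partial = 0.1374 K/W.
T_interface = T_in − Q·ΣR_partial = 669 K − (1130)(0.1374) = 514 K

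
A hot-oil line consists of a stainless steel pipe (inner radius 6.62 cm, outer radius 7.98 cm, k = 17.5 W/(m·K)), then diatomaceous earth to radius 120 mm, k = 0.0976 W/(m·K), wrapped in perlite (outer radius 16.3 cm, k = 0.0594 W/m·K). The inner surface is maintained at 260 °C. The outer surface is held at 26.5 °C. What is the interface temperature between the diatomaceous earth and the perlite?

T = 155 °C

Resistance network (inner→outer):
  R'_stainless steel = ln(0.0798/0.0662)/(2πk) = 0.1868/(2π·17.5) = 0.001699 m·K/W
  R'_diatomaceous earth = ln(0.120/0.0798)/(2πk) = 0.4080/(2π·0.0976) = 0.6653 m·K/W
  R'_perlite = ln(0.163/0.120)/(2πk) = 0.3063/(2π·0.0594) = 0.8206 m·K/W
ΣR = 0.001699 + 0.6653 + 0.8206 = 1.488 m·K/W
Q' = ΔT/ΣR = (260 °C − 26.5 °C)/1.488 = 156.9 W/m
From the inner boundary to the diatomaceous earth/perlite interface, ΣR_partial = 0.6670 m·K/W.
T_interface = T_in − Q'·ΣR_partial = 260 °C − (156.9)(0.6670) = 155 °C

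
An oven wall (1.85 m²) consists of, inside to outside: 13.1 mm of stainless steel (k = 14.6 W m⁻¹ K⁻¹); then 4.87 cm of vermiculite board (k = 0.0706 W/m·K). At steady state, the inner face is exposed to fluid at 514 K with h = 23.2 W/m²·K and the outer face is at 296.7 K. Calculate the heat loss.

Q = 548 W

Resistance network (inner→outer):
  R_conv,in = 1/(hA) = 1/(23.2·1.85) = 0.02330 K/W
  R_stainless steel = L/(kA) = 0.0131/(14.6·1.85) = 4.850×10^-4 K/W
  R_vermiculite board = L/(kA) = 0.0487/(0.0706·1.85) = 0.3729 K/W
ΣR = 0.02330 + 4.850×10^-4 + 0.3729 = 0.3967 K/W
Q = ΔT/ΣR = (514 K − 296.7 K)/0.3967 = 548 W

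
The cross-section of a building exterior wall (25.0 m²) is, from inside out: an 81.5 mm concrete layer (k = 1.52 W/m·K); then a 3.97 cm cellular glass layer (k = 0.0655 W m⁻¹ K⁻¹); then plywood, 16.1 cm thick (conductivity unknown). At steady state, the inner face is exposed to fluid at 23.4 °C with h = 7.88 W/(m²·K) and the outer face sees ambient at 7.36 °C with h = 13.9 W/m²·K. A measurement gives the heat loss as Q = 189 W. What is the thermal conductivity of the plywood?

k = 0.127 W/m·K

ΣR = ΔT/Q = |23.4 − 7.36|/189 = 0.08487 K/W
Known resistances:
  R_conv,in = 1/(hA) = 1/(7.88·25.0) = 0.005076 K/W
  R_concrete = L/(kA) = 0.0815/(1.52·25.0) = 0.002145 K/W
  R_cellular glass = L/(kA) = 0.0397/(0.0655·25.0) = 0.02424 K/W
  R_conv,out = 1/(hA) = 1/(13.9·25.0) = 0.002878 K/W
R_plywood = ΣR − ΣR_known = 0.08487 − 0.03434 = 0.05053 K/W
L/(kA) = 0.05053 ⇒ k = 0.161/(0.05053·25.0) = 0.127 W/m·K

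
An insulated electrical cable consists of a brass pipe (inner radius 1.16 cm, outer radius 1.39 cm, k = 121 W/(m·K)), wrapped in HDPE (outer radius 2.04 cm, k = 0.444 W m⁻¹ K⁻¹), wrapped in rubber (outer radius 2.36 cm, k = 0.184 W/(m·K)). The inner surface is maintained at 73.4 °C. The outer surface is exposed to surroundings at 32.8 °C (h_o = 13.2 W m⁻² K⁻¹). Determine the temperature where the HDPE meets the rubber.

Resistance network (inner→outer):
  R'_brass = ln(0.0139/0.0116)/(2πk) = 0.1809/(2π·121) = 2.379×10^-4 m·K/W
  R'_HDPE = ln(0.0204/0.0139)/(2πk) = 0.3836/(2π·0.444) = 0.1375 m·K/W
  R'_rubber = ln(0.0236/0.0204)/(2πk) = 0.1457/(2π·0.184) = 0.1260 m·K/W
  R'_conv,out = 1/(2πr h) = 1/(2π·0.0236·13.2) = 0.5109 m·K/W
ΣR = 2.379×10^-4 + 0.1375 + 0.1260 + 0.5109 = 0.7746 m·K/W
Q' = ΔT/ΣR = (73.4 °C − 32.8 °C)/0.7746 = 52.41 W/m
From the inner boundary to the HDPE/rubber interface, ΣR_partial = 0.1377 m·K/W.
T_interface = T_in − Q'·ΣR_partial = 73.4 °C − (52.41)(0.1377) = 66.2 °C

T = 66.2 °C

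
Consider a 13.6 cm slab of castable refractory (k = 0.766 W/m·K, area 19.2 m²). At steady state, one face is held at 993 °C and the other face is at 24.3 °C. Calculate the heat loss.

Q = 105 kW

Q = kA·ΔT/L = 0.766 × 19.2 × |993 °C − 24.3 °C| / 0.136 = 1.05×10^5 W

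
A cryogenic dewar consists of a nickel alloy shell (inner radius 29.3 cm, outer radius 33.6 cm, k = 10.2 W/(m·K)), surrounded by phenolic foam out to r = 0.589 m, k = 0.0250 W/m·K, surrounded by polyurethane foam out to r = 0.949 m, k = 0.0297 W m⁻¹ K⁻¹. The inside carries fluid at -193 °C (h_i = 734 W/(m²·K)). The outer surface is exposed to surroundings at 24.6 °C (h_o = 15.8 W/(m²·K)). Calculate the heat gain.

Treat each layer as a resistance in series:
  R_conv,in = 1/(4πr²h) = 1/(4π·0.293²·734) = 0.001263 K/W
  R_nickel alloy = (1/0.293 − 1/0.336)/(4πk) = 0.4368/(4π·10.2) = 0.003408 K/W
  R_phenolic foam = (1/0.336 − 1/0.589)/(4πk) = 1.278/(4π·0.0250) = 4.069 K/W
  R_polyurethane foam = (1/0.589 − 1/0.949)/(4πk) = 0.6441/(4π·0.0297) = 1.726 K/W
  R_conv,out = 1/(4πr²h) = 1/(4π·0.949²·15.8) = 0.005592 K/W
ΣR = 0.001263 + 0.003408 + 4.069 + 1.726 + 0.005592 = 5.805 K/W
Q = ΔT/ΣR = (-193 °C − 24.6 °C)/5.805 = -37.5 W
(Negative Q ⇒ heat flows inward; heat gain = 37.5 W.)

Q = 37.5 W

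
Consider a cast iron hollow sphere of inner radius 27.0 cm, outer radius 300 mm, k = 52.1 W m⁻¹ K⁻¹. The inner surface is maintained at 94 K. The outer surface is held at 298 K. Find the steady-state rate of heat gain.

Q = 4πk·ΔT/(1/r₁ − 1/r₂) = 4π × 52.1 × 204 / (1/0.270 − 1/0.300) = 3.61×10^5 W

Q = 3.61×10^5 W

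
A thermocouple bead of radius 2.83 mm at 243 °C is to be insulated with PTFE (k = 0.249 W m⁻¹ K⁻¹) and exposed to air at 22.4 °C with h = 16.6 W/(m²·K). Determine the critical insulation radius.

For a sphere, r_cr = 2k_ins/h = 2·0.249/16.6 = 0.0300 m = 3.00 cm

r_cr = 3.00 cm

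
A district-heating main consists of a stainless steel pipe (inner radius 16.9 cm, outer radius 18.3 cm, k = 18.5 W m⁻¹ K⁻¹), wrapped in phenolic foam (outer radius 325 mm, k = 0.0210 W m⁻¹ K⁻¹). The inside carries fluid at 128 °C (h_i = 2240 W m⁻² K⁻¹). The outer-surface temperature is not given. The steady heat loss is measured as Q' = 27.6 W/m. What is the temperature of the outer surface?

T_out = 7.8 °C

Sum the resistances:
  R'_conv,in = 1/(2πr h) = 1/(2π·0.169·2240) = 4.204×10^-4 m·K/W
  R'_stainless steel = ln(0.183/0.169)/(2πk) = 0.07959/(2π·18.5) = 6.847×10^-4 m·K/W
  R'_phenolic foam = ln(0.325/0.183)/(2πk) = 0.5743/(2π·0.0210) = 4.353 m·K/W
ΣR = 4.354 m·K/W
ΔT = Q'·ΣR = 27.6 × 4.354 = 120.2 K
Heat flows outward, so T_out = T_in − ΔT = 128 − 120.2 = 7.8 °C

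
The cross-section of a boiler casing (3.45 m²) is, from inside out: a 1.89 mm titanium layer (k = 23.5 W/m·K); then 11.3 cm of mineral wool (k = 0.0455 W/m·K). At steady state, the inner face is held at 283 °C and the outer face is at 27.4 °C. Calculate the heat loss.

Resistance network (inner→outer):
  R_titanium = L/(kA) = 0.00189/(23.5·3.45) = 2.331×10^-5 K/W
  R_mineral wool = L/(kA) = 0.113/(0.0455·3.45) = 0.7199 K/W
ΣR = 2.331×10^-5 + 0.7199 = 0.7199 K/W
Q = ΔT/ΣR = (283 °C − 27.4 °C)/0.7199 = 355 W

Q = 355 W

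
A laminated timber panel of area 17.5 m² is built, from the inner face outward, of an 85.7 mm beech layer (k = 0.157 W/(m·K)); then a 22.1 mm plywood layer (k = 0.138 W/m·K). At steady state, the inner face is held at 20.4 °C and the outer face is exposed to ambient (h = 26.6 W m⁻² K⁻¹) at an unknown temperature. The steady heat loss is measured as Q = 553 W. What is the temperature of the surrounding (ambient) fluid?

Sum the resistances:
  R_beech = L/(kA) = 0.0857/(0.157·17.5) = 0.03119 K/W
  R_plywood = L/(kA) = 0.0221/(0.138·17.5) = 0.009151 K/W
  R_conv,out = 1/(hA) = 1/(26.6·17.5) = 0.002148 K/W
ΣR = 0.04249 K/W
ΔT = Q·ΣR = 553 × 0.04249 = 23.50 K
Heat flows outward, so T_out = T_in − ΔT = 20.4 − 23.50 = -3.10 °C

T_out = -3.10 °C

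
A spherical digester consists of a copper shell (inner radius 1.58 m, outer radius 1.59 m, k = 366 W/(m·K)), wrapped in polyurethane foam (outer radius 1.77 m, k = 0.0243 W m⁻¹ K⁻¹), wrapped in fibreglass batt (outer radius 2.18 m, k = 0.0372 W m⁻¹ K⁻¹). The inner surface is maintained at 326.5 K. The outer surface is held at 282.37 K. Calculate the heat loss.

Treat each layer as a resistance in series:
  R_copper = (1/1.58 − 1/1.59)/(4πk) = 0.003981/(4π·366) = 8.655×10^-7 K/W
  R_polyurethane foam = (1/1.59 − 1/1.77)/(4πk) = 0.06396/(4π·0.0243) = 0.2095 K/W
  R_fibreglass batt = (1/1.77 − 1/2.18)/(4πk) = 0.1063/(4π·0.0372) = 0.2273 K/W
ΣR = 8.655×10^-7 + 0.2095 + 0.2273 = 0.4368 K/W
Q = ΔT/ΣR = (326.5 K − 282.37 K)/0.4368 = 101 W

Q = 101 W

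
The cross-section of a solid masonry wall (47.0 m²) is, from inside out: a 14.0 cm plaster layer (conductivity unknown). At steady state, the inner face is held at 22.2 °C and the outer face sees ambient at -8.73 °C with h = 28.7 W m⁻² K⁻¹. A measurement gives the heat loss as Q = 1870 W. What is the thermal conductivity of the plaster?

k = 0.189 W/m·K

ΣR = ΔT/Q = |22.2 − -8.73|/1870 = 0.01654 K/W
Known resistances:
  R_conv,out = 1/(hA) = 1/(28.7·47.0) = 7.413×10^-4 K/W
R_plaster = ΣR − ΣR_known = 0.01654 − 7.413×10^-4 = 0.01580 K/W
L/(kA) = 0.01580 ⇒ k = 0.140/(0.01580·47.0) = 0.189 W/m·K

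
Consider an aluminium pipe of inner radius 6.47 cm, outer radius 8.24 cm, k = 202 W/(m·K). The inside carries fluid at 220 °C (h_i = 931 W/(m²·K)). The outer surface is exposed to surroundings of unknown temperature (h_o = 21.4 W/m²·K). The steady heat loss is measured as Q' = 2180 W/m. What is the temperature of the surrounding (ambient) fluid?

T_out = 17.1 °C

Series resistances:
  R'_conv,in = 1/(2πr h) = 1/(2π·0.0647·931) = 0.002642 m·K/W
  R'_aluminium = ln(0.0824/0.0647)/(2πk) = 0.2418/(2π·202) = 1.905×10^-4 m·K/W
  R'_conv,out = 1/(2πr h) = 1/(2π·0.0824·21.4) = 0.09026 m·K/W
ΣR = 0.09309 m·K/W
ΔT = Q'·ΣR = 2180 × 0.09309 = 202.9 K
Heat flows outward, so T_out = T_in − ΔT = 220 − 202.9 = 17.1 °C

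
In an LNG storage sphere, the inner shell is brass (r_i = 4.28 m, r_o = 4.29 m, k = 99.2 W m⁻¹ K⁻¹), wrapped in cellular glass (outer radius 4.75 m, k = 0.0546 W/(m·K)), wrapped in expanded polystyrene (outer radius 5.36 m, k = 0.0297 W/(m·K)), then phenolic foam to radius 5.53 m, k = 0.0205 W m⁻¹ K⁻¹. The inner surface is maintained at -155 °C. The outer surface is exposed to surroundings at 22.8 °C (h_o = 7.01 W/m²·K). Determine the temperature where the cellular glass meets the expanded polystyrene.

T = -106 °C

Resistance network (inner→outer):
  R_brass = (1/4.28 − 1/4.29)/(4πk) = 5.446×10^-4/(4π·99.2) = 4.369×10^-7 K/W
  R_cellular glass = (1/4.29 − 1/4.75)/(4πk) = 0.02257/(4π·0.0546) = 0.03290 K/W
  R_expanded polystyrene = (1/4.75 − 1/5.36)/(4πk) = 0.02396/(4π·0.0297) = 0.06420 K/W
  R_phenolic foam = (1/5.36 − 1/5.53)/(4πk) = 0.005735/(4π·0.0205) = 0.02226 K/W
  R_conv,out = 1/(4πr²h) = 1/(4π·5.53²·7.01) = 3.712×10^-4 K/W
ΣR = 4.369×10^-7 + 0.03290 + 0.06420 + 0.02226 + 3.712×10^-4 = 0.1197 K/W
Q = ΔT/ΣR = (-155 °C − 22.8 °C)/0.1197 = -1485 W
From the inner boundary to the cellular glass/expanded polystyrene interface, ΣR_partial = 0.03290 K/W.
T_interface = T_in − Q·ΣR_partial = -155 °C − (-1485)(0.03290) = -106 °C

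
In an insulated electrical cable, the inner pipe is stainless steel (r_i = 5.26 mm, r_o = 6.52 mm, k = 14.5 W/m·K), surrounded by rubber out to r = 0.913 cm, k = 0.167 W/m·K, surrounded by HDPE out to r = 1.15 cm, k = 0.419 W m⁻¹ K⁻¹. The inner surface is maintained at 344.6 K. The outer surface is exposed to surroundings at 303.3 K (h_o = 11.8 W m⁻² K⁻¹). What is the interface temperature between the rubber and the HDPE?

Treat each layer as a resistance in series:
  R'_stainless steel = ln(0.00652/0.00526)/(2πk) = 0.2147/(2π·14.5) = 0.002357 m·K/W
  R'_rubber = ln(0.00913/0.00652)/(2πk) = 0.3367/(2π·0.167) = 0.3209 m·K/W
  R'_HDPE = ln(0.0115/0.00913)/(2πk) = 0.2308/(2π·0.419) = 0.08766 m·K/W
  R'_conv,out = 1/(2πr h) = 1/(2π·0.0115·11.8) = 1.173 m·K/W
ΣR = 0.002357 + 0.3209 + 0.08766 + 1.173 = 1.584 m·K/W
Q' = ΔT/ΣR = (344.6 K − 303.3 K)/1.584 = 26.07 W/m
From the inner boundary to the rubber/HDPE interface, ΣR_partial = 0.3233 m·K/W.
T_interface = T_in − Q'·ΣR_partial = 344.6 K − (26.07)(0.3233) = 336.2 K

T = 336.2 K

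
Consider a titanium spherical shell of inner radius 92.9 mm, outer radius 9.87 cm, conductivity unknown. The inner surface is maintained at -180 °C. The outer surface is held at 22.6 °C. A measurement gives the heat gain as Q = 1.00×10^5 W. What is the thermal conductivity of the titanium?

k = 24.8 W/m·K

ΣR = ΔT/Q = |-180 − 22.6|/1.00×10^5 = 0.002026 K/W
(1/r₁−1/r₂)/(4πk) = 0.002026 ⇒ k = 0.6326/(4π·0.002026) = 24.8 W/m·K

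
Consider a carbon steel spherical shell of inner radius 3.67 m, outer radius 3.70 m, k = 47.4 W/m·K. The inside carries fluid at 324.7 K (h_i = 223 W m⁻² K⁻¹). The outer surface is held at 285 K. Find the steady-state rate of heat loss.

Q = 1.31×10^6 W

Treat each layer as a resistance in series:
  R_conv,in = 1/(4πr²h) = 1/(4π·3.67²·223) = 2.649×10^-5 K/W
  R_carbon steel = (1/3.67 − 1/3.70)/(4πk) = 0.002209/(4π·47.4) = 3.709×10^-6 K/W
ΣR = 2.649×10^-5 + 3.709×10^-6 = 3.020×10^-5 K/W
Q = ΔT/ΣR = (324.7 K − 285 K)/3.020×10^-5 = 1.31×10^6 W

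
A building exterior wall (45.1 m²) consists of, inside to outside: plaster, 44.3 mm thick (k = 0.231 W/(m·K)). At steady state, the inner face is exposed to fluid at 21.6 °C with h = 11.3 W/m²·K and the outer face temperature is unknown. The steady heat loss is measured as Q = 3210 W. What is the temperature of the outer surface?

Series resistances:
  R_conv,in = 1/(hA) = 1/(11.3·45.1) = 0.001962 K/W
  R_plaster = L/(kA) = 0.0443/(0.231·45.1) = 0.004252 K/W
ΣR = 0.006214 K/W
ΔT = Q·ΣR = 3210 × 0.006214 = 19.95 K
Heat flows outward, so T_out = T_in − ΔT = 21.6 − 19.95 = 1.65 °C

T_out = 1.65 °C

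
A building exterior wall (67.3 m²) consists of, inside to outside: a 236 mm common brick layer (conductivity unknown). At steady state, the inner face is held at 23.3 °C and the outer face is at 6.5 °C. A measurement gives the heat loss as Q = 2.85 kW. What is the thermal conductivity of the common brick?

k = 0.595 W/m·K

ΣR = ΔT/Q = |23.3 − 6.5|/2850 = 0.005895 K/W
L/(kA) = 0.005895 ⇒ k = 0.236/(0.005895·67.3) = 0.595 W/m·K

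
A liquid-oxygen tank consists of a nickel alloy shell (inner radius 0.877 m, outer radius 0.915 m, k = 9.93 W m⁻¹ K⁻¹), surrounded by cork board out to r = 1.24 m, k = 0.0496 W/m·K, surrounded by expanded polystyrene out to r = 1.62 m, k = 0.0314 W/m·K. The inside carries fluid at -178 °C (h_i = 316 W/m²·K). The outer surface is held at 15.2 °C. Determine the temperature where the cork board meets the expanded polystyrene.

T = -83.4 °C

Series thermal resistances, inner to outer:
  R_conv,in = 1/(4πr²h) = 1/(4π·0.877²·316) = 3.274×10^-4 K/W
  R_nickel alloy = (1/0.877 − 1/0.915)/(4πk) = 0.04735/(4π·9.93) = 3.795×10^-4 K/W
  R_cork board = (1/0.915 − 1/1.24)/(4πk) = 0.2864/(4π·0.0496) = 0.4596 K/W
  R_expanded polystyrene = (1/1.24 − 1/1.62)/(4πk) = 0.1892/(4π·0.0314) = 0.4794 K/W
ΣR = 3.274×10^-4 + 3.795×10^-4 + 0.4596 + 0.4794 = 0.9397 K/W
Q = ΔT/ΣR = (-178 °C − 15.2 °C)/0.9397 = -205.6 W
From the inner boundary to the cork board/expanded polystyrene interface, ΣR_partial = 0.4603 K/W.
T_interface = T_in − Q·ΣR_partial = -178 °C − (-205.6)(0.4603) = -83.4 °C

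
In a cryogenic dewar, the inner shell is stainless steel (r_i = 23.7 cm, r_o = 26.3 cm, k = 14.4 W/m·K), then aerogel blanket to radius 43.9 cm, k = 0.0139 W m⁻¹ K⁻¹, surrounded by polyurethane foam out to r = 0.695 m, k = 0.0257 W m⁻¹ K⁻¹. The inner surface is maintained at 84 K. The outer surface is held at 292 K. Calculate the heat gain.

Q = 18.4 W

Resistance network (inner→outer):
  R_stainless steel = (1/0.237 − 1/0.263)/(4πk) = 0.4171/(4π·14.4) = 0.002305 K/W
  R_aerogel blanket = (1/0.263 − 1/0.439)/(4πk) = 1.524/(4π·0.0139) = 8.727 K/W
  R_polyurethane foam = (1/0.439 − 1/0.695)/(4πk) = 0.8391/(4π·0.0257) = 2.598 K/W
ΣR = 0.002305 + 8.727 + 2.598 = 11.33 K/W
Q = ΔT/ΣR = (84 K − 292 K)/11.33 = -18.4 W
(Negative Q ⇒ heat flows inward; heat gain = 18.4 W.)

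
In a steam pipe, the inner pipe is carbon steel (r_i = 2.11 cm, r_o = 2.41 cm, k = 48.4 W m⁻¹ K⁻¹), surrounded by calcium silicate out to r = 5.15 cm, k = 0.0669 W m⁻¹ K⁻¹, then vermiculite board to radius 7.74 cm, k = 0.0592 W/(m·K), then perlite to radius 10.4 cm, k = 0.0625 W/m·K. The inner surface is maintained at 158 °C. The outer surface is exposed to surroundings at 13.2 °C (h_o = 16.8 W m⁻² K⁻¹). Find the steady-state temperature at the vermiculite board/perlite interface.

Resistance network (inner→outer):
  R'_carbon steel = ln(0.0241/0.0211)/(2πk) = 0.1329/(2π·48.4) = 4.371×10^-4 m·K/W
  R'_calcium silicate = ln(0.0515/0.0241)/(2πk) = 0.7594/(2π·0.0669) = 1.807 m·K/W
  R'_vermiculite board = ln(0.0774/0.0515)/(2πk) = 0.4074/(2π·0.0592) = 1.095 m·K/W
  R'_perlite = ln(0.104/0.0774)/(2πk) = 0.2954/(2π·0.0625) = 0.7522 m·K/W
  R'_conv,out = 1/(2πr h) = 1/(2π·0.104·16.8) = 0.09109 m·K/W
ΣR = 4.371×10^-4 + 1.807 + 1.095 + 0.7522 + 0.09109 = 3.746 m·K/W
Q' = ΔT/ΣR = (158 °C − 13.2 °C)/3.746 = 38.65 W/m
From the inner boundary to the vermiculite board/perlite interface, ΣR_partial = 2.902 m·K/W.
T_interface = T_in − Q'·ΣR_partial = 158 °C − (38.65)(2.902) = 45.8 °C

T = 45.8 °C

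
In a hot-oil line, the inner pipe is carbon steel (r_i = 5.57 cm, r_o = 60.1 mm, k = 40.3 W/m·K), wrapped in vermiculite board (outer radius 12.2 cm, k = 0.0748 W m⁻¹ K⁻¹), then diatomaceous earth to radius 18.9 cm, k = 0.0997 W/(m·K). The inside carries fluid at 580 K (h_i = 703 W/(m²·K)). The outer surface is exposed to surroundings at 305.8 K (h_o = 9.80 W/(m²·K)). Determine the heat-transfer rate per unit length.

Q' = 119 W/m

Resistance network (inner→outer):
  R'_conv,in = 1/(2πr h) = 1/(2π·0.0557·703) = 0.004065 m·K/W
  R'_carbon steel = ln(0.0601/0.0557)/(2πk) = 0.07603/(2π·40.3) = 3.003×10^-4 m·K/W
  R'_vermiculite board = ln(0.122/0.0601)/(2πk) = 0.7080/(2π·0.0748) = 1.506 m·K/W
  R'_diatomaceous earth = ln(0.189/0.122)/(2πk) = 0.4377/(2π·0.0997) = 0.6988 m·K/W
  R'_conv,out = 1/(2πr h) = 1/(2π·0.189·9.80) = 0.08593 m·K/W
ΣR = 0.004065 + 3.003×10^-4 + 1.506 + 0.6988 + 0.08593 = 2.295 m·K/W
Q' = ΔT/ΣR = (580 K − 305.8 K)/2.295 = 119 W/m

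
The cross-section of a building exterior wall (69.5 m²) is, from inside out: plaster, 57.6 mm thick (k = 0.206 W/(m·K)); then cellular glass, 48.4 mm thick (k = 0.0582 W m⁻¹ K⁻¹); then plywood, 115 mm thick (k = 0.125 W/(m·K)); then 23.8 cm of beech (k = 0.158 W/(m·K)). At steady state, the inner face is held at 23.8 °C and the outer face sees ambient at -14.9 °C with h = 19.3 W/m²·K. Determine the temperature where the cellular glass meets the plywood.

Resistance network (inner→outer):
  R_plaster = L/(kA) = 0.0576/(0.206·69.5) = 0.004023 K/W
  R_cellular glass = L/(kA) = 0.0484/(0.0582·69.5) = 0.01197 K/W
  R_plywood = L/(kA) = 0.115/(0.125·69.5) = 0.01324 K/W
  R_beech = L/(kA) = 0.238/(0.158·69.5) = 0.02167 K/W
  R_conv,out = 1/(hA) = 1/(19.3·69.5) = 7.455×10^-4 K/W
ΣR = 0.004023 + 0.01197 + 0.01324 + 0.02167 + 7.455×10^-4 = 0.05165 K/W
Q = ΔT/ΣR = (23.8 °C − -14.9 °C)/0.05165 = 749.3 W
From the inner boundary to the cellular glass/plywood interface, ΣR_partial = 0.01599 K/W.
T_interface = T_in − Q·ΣR_partial = 23.8 °C − (749.3)(0.01599) = 11.8 °C

T = 11.8 °C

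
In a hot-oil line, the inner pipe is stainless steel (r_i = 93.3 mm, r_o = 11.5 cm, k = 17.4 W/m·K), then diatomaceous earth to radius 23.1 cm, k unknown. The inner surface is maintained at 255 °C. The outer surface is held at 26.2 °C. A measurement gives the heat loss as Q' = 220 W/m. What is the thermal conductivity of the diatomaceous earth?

k = 0.107 W/m·K

ΣR = ΔT/Q' = |255 − 26.2|/220 = 1.040 m·K/W
Known resistances:
  R'_stainless steel = ln(0.115/0.0933)/(2πk) = 0.2091/(2π·17.4) = 0.001913 m·K/W
R_diatomaceous earth = ΣR − ΣR_known = 1.040 − 0.001913 = 1.038 m·K/W
ln(r₂/r₁)/(2πk) = 1.038 ⇒ k = 0.6975/(2π·1.038) = 0.107 W/m·K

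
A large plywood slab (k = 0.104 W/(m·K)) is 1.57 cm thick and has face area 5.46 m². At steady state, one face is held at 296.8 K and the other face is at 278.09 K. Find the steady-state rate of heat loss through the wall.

Q = kA·ΔT/L = 0.104 × 5.46 × |296.8 K − 278.09 K| / 0.0157 = 677 W

Q = 677 W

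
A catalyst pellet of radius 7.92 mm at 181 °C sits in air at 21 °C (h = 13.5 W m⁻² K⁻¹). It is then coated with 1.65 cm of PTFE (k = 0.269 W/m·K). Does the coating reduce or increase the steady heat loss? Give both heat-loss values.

increases: 1.70 → 4.56 W

Critical radius for a sphere: r_cr = 2k/h = 0.0399 m = 3.99 cm.
Outer radius after coating: r₂ = 0.00792 + 0.0165 = 0.02442 m.
Since r₁ < r_cr and r₂ ≤ r_cr, the coating moves toward the maximum at r_cr — heat loss rises.
Bare: R = 1/(4πr₁²h) = 93.97 K/W; Q = 160/93.97 = 1.70 W.
Coated: R = R_cond + R_conv = 35.12 K/W; Q = 160/35.12 = 4.56 W.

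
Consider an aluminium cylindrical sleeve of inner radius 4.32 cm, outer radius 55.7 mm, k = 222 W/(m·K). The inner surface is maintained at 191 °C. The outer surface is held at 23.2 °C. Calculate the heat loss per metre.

Q' = 9.21×10^5 W/m

Q' = 2πk·ΔT/ln(r₂/r₁) = 2π × 222 × 167.8 / ln(0.0557/0.0432) = 9.21×10^5 W/m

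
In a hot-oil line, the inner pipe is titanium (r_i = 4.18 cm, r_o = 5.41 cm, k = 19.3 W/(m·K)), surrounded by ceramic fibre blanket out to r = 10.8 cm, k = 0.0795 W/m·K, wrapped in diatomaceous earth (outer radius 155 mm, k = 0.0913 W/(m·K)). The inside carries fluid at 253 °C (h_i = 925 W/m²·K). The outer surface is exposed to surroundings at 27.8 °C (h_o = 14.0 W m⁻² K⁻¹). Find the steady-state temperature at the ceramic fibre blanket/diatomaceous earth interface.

T = 103 °C

Resistance network (inner→outer):
  R'_conv,in = 1/(2πr h) = 1/(2π·0.0418·925) = 0.004116 m·K/W
  R'_titanium = ln(0.0541/0.0418)/(2πk) = 0.2579/(2π·19.3) = 0.002127 m·K/W
  R'_ceramic fibre blanket = ln(0.108/0.0541)/(2πk) = 0.6913/(2π·0.0795) = 1.384 m·K/W
  R'_diatomaceous earth = ln(0.155/0.108)/(2πk) = 0.3613/(2π·0.0913) = 0.6298 m·K/W
  R'_conv,out = 1/(2πr h) = 1/(2π·0.155·14.0) = 0.07334 m·K/W
ΣR = 0.004116 + 0.002127 + 1.384 + 0.6298 + 0.07334 = 2.093 m·K/W
Q' = ΔT/ΣR = (253 °C − 27.8 °C)/2.093 = 107.6 W/m
From the inner boundary to the ceramic fibre blanket/diatomaceous earth interface, ΣR_partial = 1.390 m·K/W.
T_interface = T_in − Q'·ΣR_partial = 253 °C − (107.6)(1.390) = 103 °C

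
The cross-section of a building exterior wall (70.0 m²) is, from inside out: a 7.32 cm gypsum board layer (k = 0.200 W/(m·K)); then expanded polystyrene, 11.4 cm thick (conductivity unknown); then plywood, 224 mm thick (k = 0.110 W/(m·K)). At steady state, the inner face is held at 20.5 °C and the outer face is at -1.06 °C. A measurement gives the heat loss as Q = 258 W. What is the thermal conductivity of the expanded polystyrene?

ΣR = ΔT/Q = |20.5 − -1.06|/258 = 0.08357 K/W
Known resistances:
  R_gypsum board = L/(kA) = 0.0732/(0.200·70.0) = 0.005229 K/W
  R_plywood = L/(kA) = 0.224/(0.110·70.0) = 0.02909 K/W
R_expanded polystyrene = ΣR − ΣR_known = 0.08357 − 0.03432 = 0.04925 K/W
L/(kA) = 0.04925 ⇒ k = 0.114/(0.04925·70.0) = 0.0331 W/m·K

k = 0.0331 W/m·K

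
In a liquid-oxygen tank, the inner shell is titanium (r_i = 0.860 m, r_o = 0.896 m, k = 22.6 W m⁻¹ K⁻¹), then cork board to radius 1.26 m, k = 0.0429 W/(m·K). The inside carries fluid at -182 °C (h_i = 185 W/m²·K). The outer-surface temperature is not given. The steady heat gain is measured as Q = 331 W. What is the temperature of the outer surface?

Series resistances:
  R_conv,in = 1/(4πr²h) = 1/(4π·0.860²·185) = 5.816×10^-4 K/W
  R_titanium = (1/0.860 − 1/0.896)/(4πk) = 0.04672/(4π·22.6) = 1.645×10^-4 K/W
  R_cork board = (1/0.896 − 1/1.26)/(4πk) = 0.3224/(4π·0.0429) = 0.5981 K/W
ΣR = 0.5988 K/W
ΔT = Q·ΣR = 331 × 0.5988 = 198.2 K
Heat flows inward, so T_out = T_in + ΔT = -182 + 198.2 = 16.2 °C

T_out = 16.2 °C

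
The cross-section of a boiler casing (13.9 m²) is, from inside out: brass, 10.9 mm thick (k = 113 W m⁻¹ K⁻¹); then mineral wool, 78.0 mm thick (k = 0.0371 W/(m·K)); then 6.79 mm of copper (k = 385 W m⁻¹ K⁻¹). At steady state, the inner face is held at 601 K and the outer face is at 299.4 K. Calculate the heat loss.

Resistance network (inner→outer):
  R_brass = L/(kA) = 0.0109/(113·13.9) = 6.940×10^-6 K/W
  R_mineral wool = L/(kA) = 0.0780/(0.0371·13.9) = 0.1513 K/W
  R_copper = L/(kA) = 0.00679/(385·13.9) = 1.269×10^-6 K/W
ΣR = 6.940×10^-6 + 0.1513 + 1.269×10^-6 = 0.1513 K/W
Q = ΔT/ΣR = (601 K − 299.4 K)/0.1513 = 1990 W

Q = 1990 W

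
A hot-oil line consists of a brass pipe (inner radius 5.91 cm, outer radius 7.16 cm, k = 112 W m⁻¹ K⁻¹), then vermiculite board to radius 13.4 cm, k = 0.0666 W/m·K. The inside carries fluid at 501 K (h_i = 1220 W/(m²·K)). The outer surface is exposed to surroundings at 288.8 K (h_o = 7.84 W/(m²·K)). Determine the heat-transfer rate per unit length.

Treat each layer as a resistance in series:
  R'_conv,in = 1/(2πr h) = 1/(2π·0.0591·1220) = 0.002207 m·K/W
  R'_brass = ln(0.0716/0.0591)/(2πk) = 0.1919/(2π·112) = 2.726×10^-4 m·K/W
  R'_vermiculite board = ln(0.134/0.0716)/(2πk) = 0.6267/(2π·0.0666) = 1.498 m·K/W
  R'_conv,out = 1/(2πr h) = 1/(2π·0.134·7.84) = 0.1515 m·K/W
ΣR = 0.002207 + 2.726×10^-4 + 1.498 + 0.1515 = 1.652 m·K/W
Q' = ΔT/ΣR = (501 K − 288.8 K)/1.652 = 128 W/m

Q' = 128 W/m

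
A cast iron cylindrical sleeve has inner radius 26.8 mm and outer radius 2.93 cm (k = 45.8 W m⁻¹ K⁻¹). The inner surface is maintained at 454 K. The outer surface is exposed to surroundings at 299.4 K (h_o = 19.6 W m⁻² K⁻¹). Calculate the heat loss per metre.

Q' = 557 W/m

Resistance network (inner→outer):
  R'_cast iron = ln(0.0293/0.0268)/(2πk) = 0.08919/(2π·45.8) = 3.099×10^-4 m·K/W
  R'_conv,out = 1/(2πr h) = 1/(2π·0.0293·19.6) = 0.2771 m·K/W
ΣR = 3.099×10^-4 + 0.2771 = 0.2774 m·K/W
Q' = ΔT/ΣR = (454 K − 299.4 K)/0.2774 = 557 W/m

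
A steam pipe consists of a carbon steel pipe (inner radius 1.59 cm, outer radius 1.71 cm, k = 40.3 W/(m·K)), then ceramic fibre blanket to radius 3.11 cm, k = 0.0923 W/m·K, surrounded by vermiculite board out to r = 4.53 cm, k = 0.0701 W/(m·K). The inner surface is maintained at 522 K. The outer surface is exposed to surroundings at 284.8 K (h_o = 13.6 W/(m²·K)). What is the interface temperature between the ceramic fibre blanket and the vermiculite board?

T = 408 K

Resistance network (inner→outer):
  R'_carbon steel = ln(0.0171/0.0159)/(2πk) = 0.07276/(2π·40.3) = 2.873×10^-4 m·K/W
  R'_ceramic fibre blanket = ln(0.0311/0.0171)/(2πk) = 0.5981/(2π·0.0923) = 1.031 m·K/W
  R'_vermiculite board = ln(0.0453/0.0311)/(2πk) = 0.3761/(2π·0.0701) = 0.8539 m·K/W
  R'_conv,out = 1/(2πr h) = 1/(2π·0.0453·13.6) = 0.2583 m·K/W
ΣR = 2.873×10^-4 + 1.031 + 0.8539 + 0.2583 = 2.143 m·K/W
Q' = ΔT/ΣR = (522 K − 284.8 K)/2.143 = 110.7 W/m
From the inner boundary to the ceramic fibre blanket/vermiculite board interface, ΣR_partial = 1.031 m·K/W.
T_interface = T_in − Q'·ΣR_partial = 522 K − (110.7)(1.031) = 408 K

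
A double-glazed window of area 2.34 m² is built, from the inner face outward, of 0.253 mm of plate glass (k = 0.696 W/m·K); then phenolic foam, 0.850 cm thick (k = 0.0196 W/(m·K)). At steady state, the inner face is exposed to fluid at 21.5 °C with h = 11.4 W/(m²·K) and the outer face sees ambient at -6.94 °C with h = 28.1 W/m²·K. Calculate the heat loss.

Series thermal resistances, inner to outer:
  R_conv,in = 1/(hA) = 1/(11.4·2.34) = 0.03749 K/W
  R_plate glass = L/(kA) = 2.53×10^-4/(0.696·2.34) = 1.553×10^-4 K/W
  R_phenolic foam = L/(kA) = 0.00850/(0.0196·2.34) = 0.1853 K/W
  R_conv,out = 1/(hA) = 1/(28.1·2.34) = 0.01521 K/W
ΣR = 0.03749 + 1.553×10^-4 + 0.1853 + 0.01521 = 0.2382 K/W
Q = ΔT/ΣR = (21.5 °C − -6.94 °C)/0.2382 = 119 W

Q = 119 W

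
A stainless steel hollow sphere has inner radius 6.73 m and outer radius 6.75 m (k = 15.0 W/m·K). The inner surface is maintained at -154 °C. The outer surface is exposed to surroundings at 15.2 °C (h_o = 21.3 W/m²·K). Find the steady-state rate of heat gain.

Q = 2010 kW

Resistance network (inner→outer):
  R_stainless steel = (1/6.73 − 1/6.75)/(4πk) = 4.403×10^-4/(4π·15.0) = 2.336×10^-6 K/W
  R_conv,out = 1/(4πr²h) = 1/(4π·6.75²·21.3) = 8.200×10^-5 K/W
ΣR = 2.336×10^-6 + 8.200×10^-5 = 8.434×10^-5 K/W
Q = ΔT/ΣR = (-154 °C − 15.2 °C)/8.434×10^-5 = -2.01×10^6 W
(Negative Q ⇒ heat flows inward; heat gain = 2.01×10^6 W.)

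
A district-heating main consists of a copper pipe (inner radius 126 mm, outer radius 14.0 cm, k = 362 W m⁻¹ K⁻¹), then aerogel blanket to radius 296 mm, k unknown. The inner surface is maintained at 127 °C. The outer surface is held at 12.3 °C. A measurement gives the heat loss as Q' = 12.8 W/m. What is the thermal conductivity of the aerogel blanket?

k = 0.0133 W/m·K

ΣR = ΔT/Q' = |127 − 12.3|/12.8 = 8.961 m·K/W
Known resistances:
  R'_copper = ln(0.140/0.126)/(2πk) = 0.1054/(2π·362) = 4.632×10^-5 m·K/W
R_aerogel blanket = ΣR − ΣR_known = 8.961 − 4.632×10^-5 = 8.961 m·K/W
ln(r₂/r₁)/(2πk) = 8.961 ⇒ k = 0.7487/(2π·8.961) = 0.0133 W/m·K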